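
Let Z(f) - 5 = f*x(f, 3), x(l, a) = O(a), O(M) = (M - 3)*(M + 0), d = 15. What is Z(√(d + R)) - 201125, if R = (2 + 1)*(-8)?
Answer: -201120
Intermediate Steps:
O(M) = M*(-3 + M) (O(M) = (-3 + M)*M = M*(-3 + M))
R = -24 (R = 3*(-8) = -24)
x(l, a) = a*(-3 + a)
Z(f) = 5 (Z(f) = 5 + f*(3*(-3 + 3)) = 5 + f*(3*0) = 5 + f*0 = 5 + 0 = 5)
Z(√(d + R)) - 201125 = 5 - 201125 = -201120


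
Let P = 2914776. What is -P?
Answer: -2914776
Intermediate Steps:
-P = -1*2914776 = -2914776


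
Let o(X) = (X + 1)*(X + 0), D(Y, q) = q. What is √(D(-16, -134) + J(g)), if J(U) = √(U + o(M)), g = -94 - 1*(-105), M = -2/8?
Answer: √(-536 + √173)/2 ≈ 11.433*I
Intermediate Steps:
M = -¼ (M = -2*⅛ = -¼ ≈ -0.25000)
g = 11 (g = -94 + 105 = 11)
o(X) = X*(1 + X) (o(X) = (1 + X)*X = X*(1 + X))
J(U) = √(-3/16 + U) (J(U) = √(U - (1 - ¼)/4) = √(U - ¼*¾) = √(U - 3/16) = √(-3/16 + U))
√(D(-16, -134) + J(g)) = √(-134 + √(-3 + 16*11)/4) = √(-134 + √(-3 + 176)/4) = √(-134 + √173/4)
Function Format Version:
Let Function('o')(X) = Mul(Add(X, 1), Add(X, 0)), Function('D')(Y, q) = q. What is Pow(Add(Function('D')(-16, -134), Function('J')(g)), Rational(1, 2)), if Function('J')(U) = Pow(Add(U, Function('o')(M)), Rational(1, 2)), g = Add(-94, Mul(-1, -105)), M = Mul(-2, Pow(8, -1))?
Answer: Mul(Rational(1, 2), Pow(Add(-536, Pow(173, Rational(1, 2))), Rational(1, 2))) ≈ Mul(11.433, I)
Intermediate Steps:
M = Rational(-1, 4) (M = Mul(-2, Rational(1, 8)) = Rational(-1, 4) ≈ -0.25000)
g = 11 (g = Add(-94, 105) = 11)
Function('o')(X) = Mul(X, Add(1, X)) (Function('o')(X) = Mul(Add(1, X), X) = Mul(X, Add(1, X)))
Function('J')(U) = Pow(Add(Rational(-3, 16), U), Rational(1, 2)) (Function('J')(U) = Pow(Add(U, Mul(Rational(-1, 4), Add(1, Rational(-1, 4)))), Rational(1, 2)) = Pow(Add(U, Mul(Rational(-1, 4), Rational(3, 4))), Rational(1, 2)) = Pow(Add(U, Rational(-3, 16)), Rational(1, 2)) = Pow(Add(Rational(-3, 16), U), Rational(1, 2)))
Pow(Add(Function('D')(-16, -134), Function('J')(g)), Rational(1, 2)) = Pow(Add(-134, Mul(Rational(1, 4), Pow(Add(-3, Mul(16, 11)), Rational(1, 2)))), Rational(1, 2)) = Pow(Add(-134, Mul(Rational(1, 4), Pow(Add(-3, 176), Rational(1, 2)))), Rational(1, 2)) = Pow(Add(-134, Mul(Rational(1, 4), Pow(173, Rational(1, 2)))), Rational(1, 2))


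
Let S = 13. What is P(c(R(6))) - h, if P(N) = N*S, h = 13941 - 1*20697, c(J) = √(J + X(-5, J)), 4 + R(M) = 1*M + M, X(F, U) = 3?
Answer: 6756 + 13*√11 ≈ 6799.1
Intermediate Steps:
R(M) = -4 + 2*M (R(M) = -4 + (1*M + M) = -4 + (M + M) = -4 + 2*M)
c(J) = √(3 + J) (c(J) = √(J + 3) = √(3 + J))
h = -6756 (h = 13941 - 20697 = -6756)
P(N) = 13*N (P(N) = N*13 = 13*N)
P(c(R(6))) - h = 13*√(3 + (-4 + 2*6)) - 1*(-6756) = 13*√(3 + (-4 + 12)) + 6756 = 13*√(3 + 8) + 6756 = 13*√11 + 6756 = 6756 + 13*√11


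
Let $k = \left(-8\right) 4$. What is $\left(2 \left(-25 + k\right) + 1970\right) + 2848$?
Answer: $4704$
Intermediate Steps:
$k = -32$
$\left(2 \left(-25 + k\right) + 1970\right) + 2848 = \left(2 \left(-25 - 32\right) + 1970\right) + 2848 = \left(2 \left(-57\right) + 1970\right) + 2848 = \left(-114 + 1970\right) + 2848 = 1856 + 2848 = 4704$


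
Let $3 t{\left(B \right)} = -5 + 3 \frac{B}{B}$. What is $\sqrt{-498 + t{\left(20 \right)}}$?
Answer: $\frac{2 i \sqrt{1122}}{3} \approx 22.331 i$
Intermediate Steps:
$t{\left(B \right)} = - \frac{2}{3}$ ($t{\left(B \right)} = \frac{-5 + 3 \frac{B}{B}}{3} = \frac{-5 + 3 \cdot 1}{3} = \frac{-5 + 3}{3} = \frac{1}{3} \left(-2\right) = - \frac{2}{3}$)
$\sqrt{-498 + t{\left(20 \right)}} = \sqrt{-498 - \frac{2}{3}} = \sqrt{- \frac{1496}{3}} = \frac{2 i \sqrt{1122}}{3}$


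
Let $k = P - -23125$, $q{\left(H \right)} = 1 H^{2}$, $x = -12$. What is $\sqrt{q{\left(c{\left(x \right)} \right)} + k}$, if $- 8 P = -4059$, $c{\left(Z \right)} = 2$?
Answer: $\frac{7 \sqrt{7718}}{4} \approx 153.74$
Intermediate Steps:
$P = \frac{4059}{8}$ ($P = \left(- \frac{1}{8}\right) \left(-4059\right) = \frac{4059}{8} \approx 507.38$)
$q{\left(H \right)} = H^{2}$
$k = \frac{189059}{8}$ ($k = \frac{4059}{8} - -23125 = \frac{4059}{8} + 23125 = \frac{189059}{8} \approx 23632.0$)
$\sqrt{q{\left(c{\left(x \right)} \right)} + k} = \sqrt{2^{2} + \frac{189059}{8}} = \sqrt{4 + \frac{189059}{8}} = \sqrt{\frac{189091}{8}} = \frac{7 \sqrt{7718}}{4}$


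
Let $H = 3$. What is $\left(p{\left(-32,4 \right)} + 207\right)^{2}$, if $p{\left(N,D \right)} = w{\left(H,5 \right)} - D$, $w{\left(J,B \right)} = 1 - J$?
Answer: $40401$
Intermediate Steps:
$p{\left(N,D \right)} = -2 - D$ ($p{\left(N,D \right)} = \left(1 - 3\right) - D = -2 - D$)
$\left(p{\left(-32,4 \right)} + 207\right)^{2} = \left(\left(-2 - 4\right) + 207\right)^{2} = \left(-6 + 207\right)^{2} = 201^{2} = 40401$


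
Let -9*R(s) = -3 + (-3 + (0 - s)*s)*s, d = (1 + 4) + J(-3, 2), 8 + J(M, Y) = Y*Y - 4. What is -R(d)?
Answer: 11/3 ≈ 3.6667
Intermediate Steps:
J(M, Y) = -12 + Y² (J(M, Y) = -8 + (Y*Y - 4) = -8 + (Y² - 4) = -8 + (-4 + Y²) = -12 + Y²)
d = -3 (d = (1 + 4) + (-12 + 2²) = 5 + (-12 + 4) = 5 - 8 = -3)
R(s) = ⅓ - s*(-3 - s²)/9 (R(s) = -(-3 + (-3 + (0 - s)*s)*s)/9 = -(-3 + (-3 + (-s)*s)*s)/9 = -(-3 + (-3 - s²)*s)/9 = -(-3 + s*(-3 - s²))/9 = ⅓ - s*(-3 - s²)/9)
-R(d) = -(⅓ + (⅓)*(-3) + (⅑)*(-3)³) = -(⅓ - 1 + (⅑)*(-27)) = -(⅓ - 1 - 3) = -1*(-11/3) = 11/3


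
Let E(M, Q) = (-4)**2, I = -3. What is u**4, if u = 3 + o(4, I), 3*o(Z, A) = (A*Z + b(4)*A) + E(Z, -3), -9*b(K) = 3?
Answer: 38416/81 ≈ 474.27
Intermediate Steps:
b(K) = -1/3 (b(K) = -1/9*3 = -1/3)
E(M, Q) = 16
o(Z, A) = 16/3 - A/9 + A*Z/3 (o(Z, A) = ((A*Z - A/3) + 16)/3 = ((-A/3 + A*Z) + 16)/3 = (16 - A/3 + A*Z)/3 = 16/3 - A/9 + A*Z/3)
u = 14/3 (u = 3 + (16/3 - 1/9*(-3) + (1/3)*(-3)*4) = 3 + (16/3 + 1/3 - 4) = 3 + 5/3 = 14/3 ≈ 4.6667)
u**4 = (14/3)**4 = 38416/81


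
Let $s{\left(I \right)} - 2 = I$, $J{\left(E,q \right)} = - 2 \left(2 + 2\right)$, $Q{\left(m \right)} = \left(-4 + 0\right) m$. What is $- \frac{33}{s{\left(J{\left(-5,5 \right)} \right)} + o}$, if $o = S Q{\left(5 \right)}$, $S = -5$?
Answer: $- \frac{33}{94} \approx -0.35106$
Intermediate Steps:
$Q{\left(m \right)} = - 4 m$
$J{\left(E,q \right)} = -8$ ($J{\left(E,q \right)} = \left(-2\right) 4 = -8$)
$s{\left(I \right)} = 2 + I$
$o = 100$ ($o = - 5 \left(\left(-4\right) 5\right) = \left(-5\right) \left(-20\right) = 100$)
$- \frac{33}{s{\left(J{\left(-5,5 \right)} \right)} + o} = - \frac{33}{\left(2 - 8\right) + 100} = - \frac{33}{-6 + 100} = - \frac{33}{94}$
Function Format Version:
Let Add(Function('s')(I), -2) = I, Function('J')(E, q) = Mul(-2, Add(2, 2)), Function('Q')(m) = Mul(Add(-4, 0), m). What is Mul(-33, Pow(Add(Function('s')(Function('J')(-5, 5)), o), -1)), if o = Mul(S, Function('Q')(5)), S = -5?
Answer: Rational(-33, 94) ≈ -0.35106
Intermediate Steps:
Function('Q')(m) = Mul(-4, m)
Function('J')(E, q) = -8 (Function('J')(E, q) = Mul(-2, 4) = -8)
Function('s')(I) = Add(2, I)
o = 100 (o = Mul(-5, Mul(-4, 5)) = Mul(-5, -20) = 100)
Mul(-33, Pow(Add(Function('s')(Function('J')(-5, 5)), o), -1)) = Mul(-33, Pow(Add(Add(2, -8), 100), -1)) = Mul(-33, Pow(Add(-6, 100), -1)) = Mul(-33, Pow(94, -1)) = Mul(-33, Rational(1, 94)) = Rational(-33, 94)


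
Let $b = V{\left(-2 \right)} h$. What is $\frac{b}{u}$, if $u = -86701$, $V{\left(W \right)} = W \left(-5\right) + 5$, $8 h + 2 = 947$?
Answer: $- \frac{14175}{693608} \approx -0.020437$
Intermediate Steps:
$h = \frac{945}{8}$ ($h = - \frac{1}{4} + \frac{1}{8} \cdot 947 = - \frac{1}{4} + \frac{947}{8} = \frac{945}{8} \approx 118.13$)
$V{\left(W \right)} = 5 - 5 W$ ($V{\left(W \right)} = - 5 W + 5 = 5 - 5 W$)
$b = \frac{14175}{8}$ ($b = \left(5 - -10\right) \frac{945}{8} = \left(5 + 10\right) \frac{945}{8} = 15 \cdot \frac{945}{8} = \frac{14175}{8} \approx 1771.9$)
$\frac{b}{u} = \frac{14175}{8 \left(-86701\right)} = \frac{14175}{8} \left(- \frac{1}{86701}\right) = - \frac{14175}{693608}$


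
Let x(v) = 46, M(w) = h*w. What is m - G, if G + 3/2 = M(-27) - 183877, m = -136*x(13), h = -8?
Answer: 354813/2 ≈ 1.7741e+5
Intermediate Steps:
M(w) = -8*w
m = -6256 (m = -136*46 = -6256)
G = -367325/2 (G = -3/2 + (-8*(-27) - 183877) = -3/2 + (216 - 183877) = -3/2 - 183661 = -367325/2 ≈ -1.8366e+5)
m - G = -6256 - 1*(-367325/2) = -6256 + 367325/2 = 354813/2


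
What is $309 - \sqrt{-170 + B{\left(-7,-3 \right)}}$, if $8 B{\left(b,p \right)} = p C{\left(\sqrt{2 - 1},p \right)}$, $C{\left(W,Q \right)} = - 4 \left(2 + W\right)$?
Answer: $309 - \frac{i \sqrt{662}}{2} \approx 309.0 - 12.865 i$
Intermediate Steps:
$C{\left(W,Q \right)} = -8 - 4 W$
$B{\left(b,p \right)} = - \frac{3 p}{2}$ ($B{\left(b,p \right)} = \frac{p \left(-8 - 4 \sqrt{2 - 1}\right)}{8} = \frac{p \left(-8 - 4 \sqrt{1}\right)}{8} = \frac{p \left(-8 - 4\right)}{8} = \frac{p \left(-12\right)}{8} = \frac{\left(-12\right) p}{8} = - \frac{3 p}{2}$)
$309 - \sqrt{-170 + B{\left(-7,-3 \right)}} = 309 - \sqrt{-170 - - \frac{9}{2}} = 309 - \sqrt{-170 + \frac{9}{2}} = 309 - \sqrt{- \frac{331}{2}} = 309 - \frac{i \sqrt{662}}{2}$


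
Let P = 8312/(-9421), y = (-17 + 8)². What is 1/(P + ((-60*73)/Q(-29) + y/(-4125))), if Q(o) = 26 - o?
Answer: -1177625/94843897 ≈ -0.012416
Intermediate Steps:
y = 81 (y = (-9)² = 81)
P = -8312/9421 (P = 8312*(-1/9421) = -8312/9421 ≈ -0.88228)
1/(P + ((-60*73)/Q(-29) + y/(-4125))) = 1/(-8312/9421 + ((-60*73)/(26 - 1*(-29)) + 81/(-4125))) = 1/(-8312/9421 + (-4380/(26 + 29) + 81*(-1/4125))) = 1/(-8312/9421 + (-4380/55 - 27/1375)) = 1/(-8312/9421 + (-4380*1/55 - 27/1375)) = 1/(-8312/9421 + (-876/11 - 27/1375)) = 1/(-8312/9421 - 9957/125) = 1/(-94843897/1177625) = -1177625/94843897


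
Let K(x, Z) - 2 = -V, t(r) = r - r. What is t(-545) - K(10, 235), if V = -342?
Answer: -344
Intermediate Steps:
t(r) = 0
K(x, Z) = 344 (K(x, Z) = 2 - 1*(-342) = 2 + 342 = 344)
t(-545) - K(10, 235) = 0 - 1*344 = 0 - 344 = -344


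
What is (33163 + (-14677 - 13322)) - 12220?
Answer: -7056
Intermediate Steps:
(33163 + (-14677 - 13322)) - 12220 = (33163 - 27999) - 12220 = 5164 - 12220 = -7056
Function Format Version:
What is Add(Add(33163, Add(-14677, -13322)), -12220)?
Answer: -7056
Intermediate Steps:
Add(Add(33163, Add(-14677, -13322)), -12220) = Add(Add(33163, -27999), -12220) = Add(5164, -12220) = -7056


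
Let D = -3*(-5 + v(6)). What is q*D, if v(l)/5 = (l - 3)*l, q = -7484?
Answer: 1908420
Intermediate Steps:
v(l) = 5*l*(-3 + l) (v(l) = 5*((l - 3)*l) = 5*((-3 + l)*l) = 5*(l*(-3 + l)) = 5*l*(-3 + l))
D = -255 (D = -3*(-5 + 5*6*(-3 + 6)) = -3*(-5 + 5*6*3) = -3*(-5 + 90) = -3*85 = -255)
q*D = -7484*(-255) = 1908420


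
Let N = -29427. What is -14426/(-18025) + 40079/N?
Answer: -297910073/530421675 ≈ -0.56165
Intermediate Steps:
-14426/(-18025) + 40079/N = -14426/(-18025) + 40079/(-29427) = -14426*(-1/18025) + 40079*(-1/29427) = 14426/18025 - 40079/29427 = -297910073/530421675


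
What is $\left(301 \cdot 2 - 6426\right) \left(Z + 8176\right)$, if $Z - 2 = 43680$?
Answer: $-302020992$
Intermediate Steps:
$Z = 43682$ ($Z = 2 + 43680 = 43682$)
$\left(301 \cdot 2 - 6426\right) \left(Z + 8176\right) = \left(301 \cdot 2 - 6426\right) \left(43682 + 8176\right) = \left(602 - 6426\right) 51858 = \left(-5824\right) 51858 = -302020992$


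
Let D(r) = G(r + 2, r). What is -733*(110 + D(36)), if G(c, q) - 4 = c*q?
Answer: -1086306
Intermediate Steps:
G(c, q) = 4 + c*q
D(r) = 4 + r*(2 + r) (D(r) = 4 + (r + 2)*r = 4 + (2 + r)*r = 4 + r*(2 + r))
-733*(110 + D(36)) = -733*(110 + (4 + 36*(2 + 36))) = -733*(110 + (4 + 36*38)) = -733*(110 + (4 + 1368)) = -733*(110 + 1372) = -733*1482 = -1086306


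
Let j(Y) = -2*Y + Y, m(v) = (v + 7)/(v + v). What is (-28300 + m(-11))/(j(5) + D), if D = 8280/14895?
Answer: 103039638/16181 ≈ 6367.9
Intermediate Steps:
m(v) = (7 + v)/(2*v) (m(v) = (7 + v)/((2*v)) = (7 + v)*(1/(2*v)) = (7 + v)/(2*v))
j(Y) = -Y
D = 184/331 (D = 8280*(1/14895) = 184/331 ≈ 0.55589)
(-28300 + m(-11))/(j(5) + D) = (-28300 + (1/2)*(7 - 11)/(-11))/(-1*5 + 184/331) = (-28300 + (1/2)*(-1/11)*(-4))/(-5 + 184/331) = (-28300 + 2/11)/(-1471/331) = -311298/11*(-331/1471) = 103039638/16181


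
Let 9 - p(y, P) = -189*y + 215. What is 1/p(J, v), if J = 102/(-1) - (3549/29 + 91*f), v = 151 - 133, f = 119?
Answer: -29/60589546 ≈ -4.7863e-7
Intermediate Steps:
v = 18
J = -320548/29 (J = 102/(-1) - 91/(1/(119 - 39/(-29))) = 102*(-1) - 91/(1/(119 - 39*(-1/29))) = -102 - 91/(1/(119 + 39/29)) = -102 - 91/(1/(3490/29)) = -102 - 91/29/3490 = -102 - 91*3490/29 = -102 - 317590/29 = -320548/29 ≈ -11053.)
p(y, P) = -206 + 189*y (p(y, P) = 9 - (-189*y + 215) = 9 - (215 - 189*y) = 9 + (-215 + 189*y) = -206 + 189*y)
1/p(J, v) = 1/(-206 + 189*(-320548/29)) = 1/(-206 - 60583572/29) = 1/(-60589546/29) = -29/60589546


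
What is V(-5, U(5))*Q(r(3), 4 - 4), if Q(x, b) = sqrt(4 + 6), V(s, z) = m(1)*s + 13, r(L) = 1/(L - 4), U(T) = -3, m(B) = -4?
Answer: 33*sqrt(10) ≈ 104.36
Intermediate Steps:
r(L) = 1/(-4 + L)
V(s, z) = 13 - 4*s (V(s, z) = -4*s + 13 = 13 - 4*s)
Q(x, b) = sqrt(10)
V(-5, U(5))*Q(r(3), 4 - 4) = (13 - 4*(-5))*sqrt(10) = (13 + 20)*sqrt(10) = 33*sqrt(10)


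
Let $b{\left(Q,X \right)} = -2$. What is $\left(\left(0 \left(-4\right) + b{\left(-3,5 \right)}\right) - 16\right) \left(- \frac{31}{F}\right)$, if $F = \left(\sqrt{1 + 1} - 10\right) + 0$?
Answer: $- \frac{2790}{49} - \frac{279 \sqrt{2}}{49} \approx -64.991$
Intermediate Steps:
$F = -10 + \sqrt{2}$ ($F = \left(\sqrt{2} - 10\right) + 0 = \left(-10 + \sqrt{2}\right) + 0 = -10 + \sqrt{2} \approx -8.5858$)
$\left(\left(0 \left(-4\right) + b{\left(-3,5 \right)}\right) - 16\right) \left(- \frac{31}{F}\right) = \left(\left(0 \left(-4\right) - 2\right) - 16\right) \left(- \frac{31}{-10 + \sqrt{2}}\right) = \left(\left(0 - 2\right) - 16\right) \left(- \frac{31}{-10 + \sqrt{2}}\right) = \left(-2 - 16\right) \left(- \frac{31}{-10 + \sqrt{2}}\right) = - 18 \left(- \frac{31}{-10 + \sqrt{2}}\right) = \frac{558}{-10 + \sqrt{2}}$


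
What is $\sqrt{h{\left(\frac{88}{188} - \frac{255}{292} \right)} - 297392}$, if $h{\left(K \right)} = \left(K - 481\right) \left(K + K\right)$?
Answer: $\frac{i \sqrt{55939759871782}}{13724} \approx 544.98 i$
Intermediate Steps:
$h{\left(K \right)} = 2 K \left(-481 + K\right)$ ($h{\left(K \right)} = \left(-481 + K\right) 2 K = 2 K \left(-481 + K\right)$)
$\sqrt{h{\left(\frac{88}{188} - \frac{255}{292} \right)} - 297392} = \sqrt{2 \left(\frac{88}{188} - \frac{255}{292}\right) \left(-481 + \left(\frac{88}{188} - \frac{255}{292}\right)\right) - 297392} = \sqrt{2 \left(88 \cdot \frac{1}{188} - \frac{255}{292}\right) \left(-481 + \left(88 \cdot \frac{1}{188} - \frac{255}{292}\right)\right) - 297392} = \sqrt{2 \left(\frac{22}{47} - \frac{255}{292}\right) \left(-481 + \left(\frac{22}{47} - \frac{255}{292}\right)\right) - 297392} = \sqrt{2 \left(- \frac{5561}{13724}\right) \left(-481 - \frac{5561}{13724}\right) - 297392} = \sqrt{2 \left(- \frac{5561}{13724}\right) \left(- \frac{6606805}{13724}\right) - 297392} = \sqrt{\frac{36740442605}{94174088} - 297392} = \sqrt{- \frac{27969879935891}{94174088}} = \frac{i \sqrt{55939759871782}}{13724}$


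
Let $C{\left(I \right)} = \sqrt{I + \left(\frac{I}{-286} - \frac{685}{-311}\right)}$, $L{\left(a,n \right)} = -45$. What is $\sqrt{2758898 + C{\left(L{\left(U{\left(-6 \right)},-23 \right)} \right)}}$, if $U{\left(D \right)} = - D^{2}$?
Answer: $\frac{\sqrt{21826720575370568 + 88946 i \sqrt{337342381090}}}{88946} \approx 1661.0 + 0.0019657 i$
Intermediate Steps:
$C{\left(I \right)} = \sqrt{\frac{685}{311} + \frac{285 I}{286}}$ ($C{\left(I \right)} = \sqrt{I + \left(I \left(- \frac{1}{286}\right) - - \frac{685}{311}\right)} = \sqrt{I - \left(- \frac{685}{311} + \frac{I}{286}\right)} = \sqrt{\frac{685}{311} + \frac{285 I}{286}}$)
$\sqrt{2758898 + C{\left(L{\left(U{\left(-6 \right)},-23 \right)} \right)}} = \sqrt{2758898 + \frac{\sqrt{17425410860 + 7883728710 \left(-45\right)}}{88946}} = \sqrt{2758898 + \frac{\sqrt{17425410860 - 354767791950}}{88946}} = \sqrt{2758898 + \frac{\sqrt{-337342381090}}{88946}} = \sqrt{2758898 + \frac{i \sqrt{337342381090}}{88946}}$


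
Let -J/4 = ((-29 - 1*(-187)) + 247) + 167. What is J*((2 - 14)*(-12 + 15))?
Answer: 82368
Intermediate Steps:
J = -2288 (J = -4*(((-29 - 1*(-187)) + 247) + 167) = -4*(((-29 + 187) + 247) + 167) = -4*((158 + 247) + 167) = -4*(405 + 167) = -4*572 = -2288)
J*((2 - 14)*(-12 + 15)) = -2288*(2 - 14)*(-12 + 15) = -(-27456)*3 = -2288*(-36) = 82368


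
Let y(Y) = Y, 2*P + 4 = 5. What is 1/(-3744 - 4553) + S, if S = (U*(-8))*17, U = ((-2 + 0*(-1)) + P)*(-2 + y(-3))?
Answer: -8462941/8297 ≈ -1020.0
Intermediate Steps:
P = ½ (P = -2 + (½)*5 = -2 + 5/2 = ½ ≈ 0.50000)
U = 15/2 (U = ((-2 + 0*(-1)) + ½)*(-2 - 3) = ((-2 + 0) + ½)*(-5) = (-2 + ½)*(-5) = -3/2*(-5) = 15/2 ≈ 7.5000)
S = -1020 (S = ((15/2)*(-8))*17 = -60*17 = -1020)
1/(-3744 - 4553) + S = 1/(-3744 - 4553) - 1020 = 1/(-8297) - 1020 = -1/8297 - 1020 = -8462941/8297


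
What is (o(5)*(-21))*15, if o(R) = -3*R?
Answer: 4725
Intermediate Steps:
(o(5)*(-21))*15 = (-3*5*(-21))*15 = -15*(-21)*15 = 315*15 = 4725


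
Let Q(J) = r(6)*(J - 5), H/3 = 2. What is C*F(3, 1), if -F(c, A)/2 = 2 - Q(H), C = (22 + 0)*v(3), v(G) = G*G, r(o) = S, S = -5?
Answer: -2772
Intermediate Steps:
H = 6 (H = 3*2 = 6)
r(o) = -5
Q(J) = 25 - 5*J (Q(J) = -5*(J - 5) = -5*(-5 + J) = 25 - 5*J)
v(G) = G²
C = 198 (C = (22 + 0)*3² = 22*9 = 198)
F(c, A) = -14 (F(c, A) = -2*(2 - (25 - 5*6)) = -2*(2 - (25 - 30)) = -2*(2 - 1*(-5)) = -2*(2 + 5) = -2*7 = -14)
C*F(3, 1) = 198*(-14) = -2772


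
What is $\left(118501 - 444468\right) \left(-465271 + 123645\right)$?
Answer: $111358802342$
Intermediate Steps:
$\left(118501 - 444468\right) \left(-465271 + 123645\right) = \left(-325967\right) \left(-341626\right) = 111358802342$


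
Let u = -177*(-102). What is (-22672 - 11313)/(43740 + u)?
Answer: -33985/61794 ≈ -0.54997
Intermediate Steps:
u = 18054
(-22672 - 11313)/(43740 + u) = (-22672 - 11313)/(43740 + 18054) = -33985/61794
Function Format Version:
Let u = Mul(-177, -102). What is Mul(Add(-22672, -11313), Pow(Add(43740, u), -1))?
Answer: Rational(-33985, 61794) ≈ -0.54997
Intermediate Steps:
u = 18054
Mul(Add(-22672, -11313), Pow(Add(43740, u), -1)) = Mul(Add(-22672, -11313), Pow(Add(43740, 18054), -1)) = Mul(-33985, Pow(61794, -1)) = Mul(-33985, Rational(1, 61794)) = Rational(-33985, 61794)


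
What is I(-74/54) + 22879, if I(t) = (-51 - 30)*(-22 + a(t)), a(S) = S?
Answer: 24772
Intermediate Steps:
I(t) = 1782 - 81*t (I(t) = (-51 - 30)*(-22 + t) = -81*(-22 + t) = 1782 - 81*t)
I(-74/54) + 22879 = (1782 - (-5994)/54) + 22879 = (1782 - 81*(-37/27)) + 22879 = (1782 + 111) + 22879 = 1893 + 22879 = 24772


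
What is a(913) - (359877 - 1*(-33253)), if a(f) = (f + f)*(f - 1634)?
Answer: -1709676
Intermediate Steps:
a(f) = 2*f*(-1634 + f) (a(f) = (2*f)*(-1634 + f) = 2*f*(-1634 + f))
a(913) - (359877 - 1*(-33253)) = 2*913*(-1634 + 913) - (359877 - 1*(-33253)) = 2*913*(-721) - (359877 + 33253) = -1316546 - 1*393130 = -1316546 - 393130 = -1709676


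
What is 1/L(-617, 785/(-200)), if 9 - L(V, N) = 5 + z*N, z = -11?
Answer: -40/1567 ≈ -0.025526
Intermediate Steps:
L(V, N) = 4 + 11*N (L(V, N) = 9 - (5 - 11*N) = 9 + (-5 + 11*N) = 4 + 11*N)
1/L(-617, 785/(-200)) = 1/(4 + 11*(785/(-200))) = 1/(4 + 11*(785*(-1/200))) = 1/(4 + 11*(-157/40)) = 1/(4 - 1727/40) = 1/(-1567/40) = -40/1567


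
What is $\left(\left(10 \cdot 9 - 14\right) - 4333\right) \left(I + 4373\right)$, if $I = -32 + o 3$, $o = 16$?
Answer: $-18683973$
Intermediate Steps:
$I = 16$ ($I = -32 + 16 \cdot 3 = -32 + 48 = 16$)
$\left(\left(10 \cdot 9 - 14\right) - 4333\right) \left(I + 4373\right) = \left(\left(10 \cdot 9 - 14\right) - 4333\right) \left(16 + 4373\right) = \left(\left(90 - 14\right) - 4333\right) 4389 = \left(76 - 4333\right) 4389 = \left(-4257\right) 4389 = -18683973$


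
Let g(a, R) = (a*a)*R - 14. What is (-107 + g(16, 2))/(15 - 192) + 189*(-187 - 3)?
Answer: -6356461/177 ≈ -35912.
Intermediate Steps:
g(a, R) = -14 + R*a**2 (g(a, R) = a**2*R - 14 = R*a**2 - 14 = -14 + R*a**2)
(-107 + g(16, 2))/(15 - 192) + 189*(-187 - 3) = (-107 + (-14 + 2*16**2))/(15 - 192) + 189*(-187 - 3) = (-107 + (-14 + 2*256))/(-177) + 189*(-190) = (-107 + (-14 + 512))*(-1/177) - 35910 = (-107 + 498)*(-1/177) - 35910 = 391*(-1/177) - 35910 = -391/177 - 35910 = -6356461/177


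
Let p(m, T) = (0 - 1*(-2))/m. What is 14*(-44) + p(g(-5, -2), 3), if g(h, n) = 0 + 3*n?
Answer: -1849/3 ≈ -616.33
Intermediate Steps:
g(h, n) = 3*n
p(m, T) = 2/m (p(m, T) = (0 + 2)/m = 2/m)
14*(-44) + p(g(-5, -2), 3) = 14*(-44) + 2/((3*(-2))) = -616 + 2/(-6) = -616 + 2*(-⅙) = -616 - ⅓ = -1849/3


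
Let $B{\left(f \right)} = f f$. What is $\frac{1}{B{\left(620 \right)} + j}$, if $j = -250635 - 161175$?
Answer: $- \frac{1}{27410} \approx -3.6483 \cdot 10^{-5}$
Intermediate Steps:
$B{\left(f \right)} = f^{2}$
$j = -411810$ ($j = -250635 - 161175 = -411810$)
$\frac{1}{B{\left(620 \right)} + j} = \frac{1}{620^{2} - 411810} = \frac{1}{384400 - 411810} = \frac{1}{-27410} = - \frac{1}{27410}$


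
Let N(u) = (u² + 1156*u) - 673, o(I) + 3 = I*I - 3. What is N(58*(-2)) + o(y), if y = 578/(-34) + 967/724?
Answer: -63463889863/524176 ≈ -1.2107e+5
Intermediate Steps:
y = -11341/724 (y = 578*(-1/34) + 967*(1/724) = -17 + 967/724 = -11341/724 ≈ -15.664)
o(I) = -6 + I² (o(I) = -3 + (I*I - 3) = -3 + (I² - 3) = -3 + (-3 + I²) = -6 + I²)
N(u) = -673 + u² + 1156*u
N(58*(-2)) + o(y) = (-673 + (58*(-2))² + 1156*(58*(-2))) + (-6 + (-11341/724)²) = (-673 + (-116)² + 1156*(-116)) + (-6 + 128618281/524176) = (-673 + 13456 - 134096) + 125473225/524176 = -121313 + 125473225/524176 = -63463889863/524176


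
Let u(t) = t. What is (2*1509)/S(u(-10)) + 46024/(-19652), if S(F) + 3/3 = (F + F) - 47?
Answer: -459113/9826 ≈ -46.724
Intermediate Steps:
S(F) = -48 + 2*F (S(F) = -1 + ((F + F) - 47) = -1 + (2*F - 47) = -1 + (-47 + 2*F) = -48 + 2*F)
(2*1509)/S(u(-10)) + 46024/(-19652) = (2*1509)/(-48 + 2*(-10)) + 46024/(-19652) = 3018/(-48 - 20) + 46024*(-1/19652) = 3018/(-68) - 11506/4913 = 3018*(-1/68) - 11506/4913 = -1509/34 - 11506/4913 = -459113/9826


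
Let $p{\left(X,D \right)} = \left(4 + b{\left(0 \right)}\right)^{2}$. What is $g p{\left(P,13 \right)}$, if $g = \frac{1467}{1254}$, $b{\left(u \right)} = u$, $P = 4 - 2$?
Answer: $\frac{3912}{209} \approx 18.718$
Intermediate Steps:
$P = 2$
$p{\left(X,D \right)} = 16$ ($p{\left(X,D \right)} = \left(4 + 0\right)^{2} = 4^{2} = 16$)
$g = \frac{489}{418}$ ($g = 1467 \cdot \frac{1}{1254} = \frac{489}{418} \approx 1.1699$)
$g p{\left(P,13 \right)} = \frac{489}{418} \cdot 16 = \frac{3912}{209}$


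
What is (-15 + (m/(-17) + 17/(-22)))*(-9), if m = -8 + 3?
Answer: 52101/374 ≈ 139.31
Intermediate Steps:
m = -5
(-15 + (m/(-17) + 17/(-22)))*(-9) = (-15 + (-5/(-17) + 17/(-22)))*(-9) = (-15 + (-5*(-1/17) + 17*(-1/22)))*(-9) = (-15 + (5/17 - 17/22))*(-9) = (-15 - 179/374)*(-9) = -5789/374*(-9) = 52101/374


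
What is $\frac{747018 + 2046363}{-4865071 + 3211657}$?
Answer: $- \frac{931127}{551138} \approx -1.6895$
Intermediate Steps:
$\frac{747018 + 2046363}{-4865071 + 3211657} = \frac{2793381}{-1653414} = 2793381 \left(- \frac{1}{1653414}\right) = - \frac{931127}{551138}$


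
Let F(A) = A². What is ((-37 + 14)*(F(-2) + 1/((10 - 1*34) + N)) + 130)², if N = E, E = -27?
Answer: 3845521/2601 ≈ 1478.5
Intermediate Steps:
N = -27
((-37 + 14)*(F(-2) + 1/((10 - 1*34) + N)) + 130)² = ((-37 + 14)*((-2)² + 1/((10 - 1*34) - 27)) + 130)² = (-23*(4 + 1/((10 - 34) - 27)) + 130)² = (-23*(4 + 1/(-24 - 27)) + 130)² = (-23*(4 + 1/(-51)) + 130)² = (-23*(4 - 1/51) + 130)² = (-23*203/51 + 130)² = (-4669/51 + 130)² = (1961/51)² = 3845521/2601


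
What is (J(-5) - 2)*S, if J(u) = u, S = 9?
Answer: -63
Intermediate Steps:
(J(-5) - 2)*S = (-5 - 2)*9 = -7*9 = -63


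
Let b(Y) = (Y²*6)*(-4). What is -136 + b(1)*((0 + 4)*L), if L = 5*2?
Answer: -1096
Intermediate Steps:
L = 10
b(Y) = -24*Y² (b(Y) = (6*Y²)*(-4) = -24*Y²)
-136 + b(1)*((0 + 4)*L) = -136 + (-24*1²)*((0 + 4)*10) = -136 + (-24*1)*(4*10) = -136 - 24*40 = -136 - 960 = -1096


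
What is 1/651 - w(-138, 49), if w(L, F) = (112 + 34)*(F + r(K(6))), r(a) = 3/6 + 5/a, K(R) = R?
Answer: -4783981/651 ≈ -7348.7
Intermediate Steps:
r(a) = ½ + 5/a (r(a) = 3*(⅙) + 5/a = ½ + 5/a)
w(L, F) = 584/3 + 146*F (w(L, F) = (112 + 34)*(F + (½)*(10 + 6)/6) = 146*(F + (½)*(⅙)*16) = 146*(F + 4/3) = 146*(4/3 + F) = 584/3 + 146*F)
1/651 - w(-138, 49) = 1/651 - (584/3 + 146*49) = 1/651 - (584/3 + 7154) = 1/651 - 1*22046/3 = 1/651 - 22046/3 = -4783981/651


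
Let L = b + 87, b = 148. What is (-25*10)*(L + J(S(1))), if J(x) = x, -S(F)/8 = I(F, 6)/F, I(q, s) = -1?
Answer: -60750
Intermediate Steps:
S(F) = 8/F (S(F) = -(-8)/F = 8/F)
L = 235 (L = 148 + 87 = 235)
(-25*10)*(L + J(S(1))) = (-25*10)*(235 + 8/1) = -250*(235 + 8*1) = -250*(235 + 8) = -250*243 = -60750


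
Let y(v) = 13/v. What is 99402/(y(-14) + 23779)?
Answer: 1391628/332893 ≈ 4.1804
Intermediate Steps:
99402/(y(-14) + 23779) = 99402/(13/(-14) + 23779) = 99402/(13*(-1/14) + 23779) = 99402/(-13/14 + 23779) = 99402/(332893/14) = 99402*(14/332893) = 1391628/332893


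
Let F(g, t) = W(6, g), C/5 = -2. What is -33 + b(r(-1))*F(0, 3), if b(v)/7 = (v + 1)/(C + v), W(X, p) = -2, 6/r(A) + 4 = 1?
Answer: -205/6 ≈ -34.167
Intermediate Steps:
C = -10 (C = 5*(-2) = -10)
r(A) = -2 (r(A) = 6/(-4 + 1) = 6/(-3) = 6*(-1/3) = -2)
F(g, t) = -2
b(v) = 7*(1 + v)/(-10 + v) (b(v) = 7*((v + 1)/(-10 + v)) = 7*((1 + v)/(-10 + v)) = 7*(1 + v)/(-10 + v))
-33 + b(r(-1))*F(0, 3) = -33 + (7*(1 - 2)/(-10 - 2))*(-2) = -33 + (7*(-1)/(-12))*(-2) = -33 + (7*(-1/12)*(-1))*(-2) = -33 + (7/12)*(-2) = -33 - 7/6 = -205/6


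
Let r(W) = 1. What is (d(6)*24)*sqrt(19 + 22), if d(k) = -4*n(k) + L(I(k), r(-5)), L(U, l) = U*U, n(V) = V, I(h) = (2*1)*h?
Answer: 2880*sqrt(41) ≈ 18441.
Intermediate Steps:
I(h) = 2*h
L(U, l) = U**2
d(k) = -4*k + 4*k**2 (d(k) = -4*k + (2*k)**2 = -4*k + 4*k**2)
(d(6)*24)*sqrt(19 + 22) = ((4*6*(-1 + 6))*24)*sqrt(19 + 22) = ((4*6*5)*24)*sqrt(41) = (120*24)*sqrt(41) = 2880*sqrt(41)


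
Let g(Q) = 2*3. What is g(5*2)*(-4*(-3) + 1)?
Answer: 78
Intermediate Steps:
g(Q) = 6
g(5*2)*(-4*(-3) + 1) = 6*(-4*(-3) + 1) = 6*(12 + 1) = 6*13 = 78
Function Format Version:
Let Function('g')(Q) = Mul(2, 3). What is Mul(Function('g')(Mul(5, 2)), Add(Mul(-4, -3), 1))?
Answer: 78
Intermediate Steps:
Function('g')(Q) = 6
Mul(Function('g')(Mul(5, 2)), Add(Mul(-4, -3), 1)) = Mul(6, Add(Mul(-4, -3), 1)) = Mul(6, Add(12, 1)) = Mul(6, 13) = 78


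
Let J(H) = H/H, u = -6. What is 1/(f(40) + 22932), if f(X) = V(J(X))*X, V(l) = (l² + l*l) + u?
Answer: 1/22772 ≈ 4.3914e-5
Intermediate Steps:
J(H) = 1
V(l) = -6 + 2*l² (V(l) = (l² + l*l) - 6 = (l² + l²) - 6 = 2*l² - 6 = -6 + 2*l²)
f(X) = -4*X (f(X) = (-6 + 2*1²)*X = (-6 + 2*1)*X = (-6 + 2)*X = -4*X)
1/(f(40) + 22932) = 1/(-4*40 + 22932) = 1/(-160 + 22932) = 1/22772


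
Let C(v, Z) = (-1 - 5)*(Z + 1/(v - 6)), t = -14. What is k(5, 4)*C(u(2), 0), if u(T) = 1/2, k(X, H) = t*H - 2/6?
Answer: -676/11 ≈ -61.455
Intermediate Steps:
k(X, H) = -1/3 - 14*H (k(X, H) = -14*H - 2/6 = -14*H - 2*1/6 = -14*H - 1/3 = -1/3 - 14*H)
u(T) = 1/2
C(v, Z) = -6*Z - 6/(-6 + v) (C(v, Z) = -6*(Z + 1/(-6 + v)) = -6*Z - 6/(-6 + v))
k(5, 4)*C(u(2), 0) = (-1/3 - 14*4)*(6*(-1 + 6*0 - 1*0*1/2)/(-6 + 1/2)) = (-1/3 - 56)*(6*(-1 + 0 + 0)/(-11/2)) = -338*(-2)*(-1)/11 = -169/3*12/11 = -676/11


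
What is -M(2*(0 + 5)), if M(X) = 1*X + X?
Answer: -20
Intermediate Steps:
M(X) = 2*X (M(X) = X + X = 2*X)
-M(2*(0 + 5)) = -2*2*(0 + 5) = -2*2*5 = -2*10 = -1*20 = -20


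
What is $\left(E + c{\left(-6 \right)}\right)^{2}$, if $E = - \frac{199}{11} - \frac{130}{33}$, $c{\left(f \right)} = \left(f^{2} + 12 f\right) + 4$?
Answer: $\frac{3179089}{1089} \approx 2919.3$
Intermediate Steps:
$c{\left(f \right)} = 4 + f^{2} + 12 f$
$E = - \frac{727}{33}$ ($E = \left(-199\right) \frac{1}{11} - \frac{130}{33} = - \frac{199}{11} - \frac{130}{33} = - \frac{727}{33} \approx -22.03$)
$\left(E + c{\left(-6 \right)}\right)^{2} = \left(- \frac{727}{33} + \left(4 + \left(-6\right)^{2} + 12 \left(-6\right)\right)\right)^{2} = \left(- \frac{727}{33} + \left(4 + 36 - 72\right)\right)^{2} = \left(- \frac{727}{33} - 32\right)^{2} = \left(- \frac{1783}{33}\right)^{2} = \frac{3179089}{1089}$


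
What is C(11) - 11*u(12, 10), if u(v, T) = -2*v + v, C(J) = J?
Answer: 143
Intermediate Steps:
u(v, T) = -v
C(11) - 11*u(12, 10) = 11 - (-11)*12 = 11 - 11*(-12) = 11 + 132 = 143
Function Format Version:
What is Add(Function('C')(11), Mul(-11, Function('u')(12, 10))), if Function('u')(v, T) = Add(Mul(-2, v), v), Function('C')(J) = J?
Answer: 143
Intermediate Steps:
Function('u')(v, T) = Mul(-1, v)
Add(Function('C')(11), Mul(-11, Function('u')(12, 10))) = Add(11, Mul(-11, Mul(-1, 12))) = Add(11, Mul(-11, -12)) = Add(11, 132) = 143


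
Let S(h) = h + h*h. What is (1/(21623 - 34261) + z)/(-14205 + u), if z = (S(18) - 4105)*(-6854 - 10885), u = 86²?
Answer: -843609968765/86052142 ≈ -9803.5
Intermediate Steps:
S(h) = h + h²
u = 7396
z = 66751857 (z = (18*(1 + 18) - 4105)*(-6854 - 10885) = (18*19 - 4105)*(-17739) = (342 - 4105)*(-17739) = -3763*(-17739) = 66751857)
(1/(21623 - 34261) + z)/(-14205 + u) = (1/(21623 - 34261) + 66751857)/(-14205 + 7396) = (1/(-12638) + 66751857)/(-6809) = (-1/12638 + 66751857)*(-1/6809) = (843609968765/12638)*(-1/6809) = -843609968765/86052142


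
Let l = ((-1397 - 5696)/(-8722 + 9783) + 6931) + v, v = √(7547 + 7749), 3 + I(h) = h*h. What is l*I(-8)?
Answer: 448148578/1061 + 488*√239 ≈ 4.2993e+5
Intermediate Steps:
I(h) = -3 + h² (I(h) = -3 + h*h = -3 + h²)
v = 8*√239 (v = √15296 = 8*√239 ≈ 123.68)
l = 7346698/1061 + 8*√239 (l = ((-1397 - 5696)/(-8722 + 9783) + 6931) + 8*√239 = (-7093/1061 + 6931) + 8*√239 = 7346698/1061 + 8*√239 ≈ 7048.0)
l*I(-8) = (7346698/1061 + 8*√239)*(-3 + (-8)²) = (7346698/1061 + 8*√239)*(-3 + 64) = (7346698/1061 + 8*√239)*61 = 448148578/1061 + 488*√239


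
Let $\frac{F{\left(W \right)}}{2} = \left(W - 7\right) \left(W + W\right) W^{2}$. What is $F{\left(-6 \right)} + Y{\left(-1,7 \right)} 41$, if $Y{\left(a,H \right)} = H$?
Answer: $11519$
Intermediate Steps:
$F{\left(W \right)} = 4 W^{3} \left(-7 + W\right)$ ($F{\left(W \right)} = 2 \left(W - 7\right) \left(W + W\right) W^{2} = 2 \left(-7 + W\right) 2 W W^{2} = 2 \cdot 2 W \left(-7 + W\right) W^{2} = 2 \cdot 2 W^{3} \left(-7 + W\right) = 4 W^{3} \left(-7 + W\right)$)
$F{\left(-6 \right)} + Y{\left(-1,7 \right)} 41 = 4 \left(-6\right)^{3} \left(-7 - 6\right) + 7 \cdot 41 = 4 \left(-216\right) \left(-13\right) + 287 = 11232 + 287 = 11519$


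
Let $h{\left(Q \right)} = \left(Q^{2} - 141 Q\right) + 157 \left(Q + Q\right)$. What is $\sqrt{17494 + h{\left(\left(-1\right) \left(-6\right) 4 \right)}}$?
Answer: $\sqrt{22222} \approx 149.07$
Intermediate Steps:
$h{\left(Q \right)} = Q^{2} + 173 Q$ ($h{\left(Q \right)} = \left(Q^{2} - 141 Q\right) + 157 \cdot 2 Q = \left(Q^{2} - 141 Q\right) + 314 Q = Q^{2} + 173 Q$)
$\sqrt{17494 + h{\left(\left(-1\right) \left(-6\right) 4 \right)}} = \sqrt{17494 + \left(-1\right) \left(-6\right) 4 \left(173 + \left(-1\right) \left(-6\right) 4\right)} = \sqrt{17494 + 6 \cdot 4 \left(173 + 6 \cdot 4\right)} = \sqrt{17494 + 24 \left(173 + 24\right)} = \sqrt{17494 + 24 \cdot 197} = \sqrt{17494 + 4728} = \sqrt{22222}$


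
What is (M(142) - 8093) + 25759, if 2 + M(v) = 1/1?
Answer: 17665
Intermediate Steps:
M(v) = -1 (M(v) = -2 + 1/1 = -2 + 1 = -1)
(M(142) - 8093) + 25759 = (-1 - 8093) + 25759 = -8094 + 25759 = 17665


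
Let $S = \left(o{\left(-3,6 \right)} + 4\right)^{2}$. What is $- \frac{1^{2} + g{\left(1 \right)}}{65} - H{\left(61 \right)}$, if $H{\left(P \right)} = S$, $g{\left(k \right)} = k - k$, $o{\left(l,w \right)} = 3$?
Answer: $- \frac{3186}{65} \approx -49.015$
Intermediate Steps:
$g{\left(k \right)} = 0$
$S = 49$ ($S = \left(3 + 4\right)^{2} = 7^{2} = 49$)
$H{\left(P \right)} = 49$
$- \frac{1^{2} + g{\left(1 \right)}}{65} - H{\left(61 \right)} = - \frac{1^{2} + 0}{65} - 49 = - \frac{1 + 0}{65} - 49 = - \frac{1}{65} - 49 = - \frac{3186}{65}$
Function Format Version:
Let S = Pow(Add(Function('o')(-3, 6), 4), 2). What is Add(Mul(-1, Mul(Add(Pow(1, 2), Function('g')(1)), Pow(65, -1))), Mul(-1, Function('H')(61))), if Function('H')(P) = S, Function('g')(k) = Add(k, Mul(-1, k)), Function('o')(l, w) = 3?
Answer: Rational(-3186, 65) ≈ -49.015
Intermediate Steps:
Function('g')(k) = 0
S = 49 (S = Pow(Add(3, 4), 2) = Pow(7, 2) = 49)
Function('H')(P) = 49
Add(Mul(-1, Mul(Add(Pow(1, 2), Function('g')(1)), Pow(65, -1))), Mul(-1, Function('H')(61))) = Add(Mul(-1, Mul(Add(Pow(1, 2), 0), Pow(65, -1))), Mul(-1, 49)) = Add(Mul(-1, Mul(Add(1, 0), Rational(1, 65))), -49) = Add(Mul(-1, Mul(1, Rational(1, 65))), -49) = Add(Mul(-1, Rational(1, 65)), -49) = Add(Rational(-1, 65), -49) = Rational(-3186, 65)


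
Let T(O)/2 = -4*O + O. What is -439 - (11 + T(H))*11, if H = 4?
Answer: -296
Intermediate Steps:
T(O) = -6*O (T(O) = 2*(-4*O + O) = 2*(-3*O) = -6*O)
-439 - (11 + T(H))*11 = -439 - (11 - 6*4)*11 = -439 - (11 - 24)*11 = -439 - (-13)*11 = -439 - 1*(-143) = -439 + 143 = -296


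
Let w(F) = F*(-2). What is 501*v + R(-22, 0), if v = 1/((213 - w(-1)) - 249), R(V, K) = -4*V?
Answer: 2843/38 ≈ 74.816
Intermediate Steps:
w(F) = -2*F
v = -1/38 (v = 1/((213 - (-2)*(-1)) - 249) = 1/((213 - 1*2) - 249) = 1/((213 - 2) - 249) = 1/(211 - 249) = 1/(-38) = -1/38 ≈ -0.026316)
501*v + R(-22, 0) = 501*(-1/38) - 4*(-22) = -501/38 + 88 = 2843/38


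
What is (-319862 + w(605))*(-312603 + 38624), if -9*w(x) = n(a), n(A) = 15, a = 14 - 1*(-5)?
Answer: 262907782589/3 ≈ 8.7636e+10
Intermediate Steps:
a = 19 (a = 14 + 5 = 19)
w(x) = -5/3 (w(x) = -⅑*15 = -5/3)
(-319862 + w(605))*(-312603 + 38624) = (-319862 - 5/3)*(-312603 + 38624) = -959591/3*(-273979) = 262907782589/3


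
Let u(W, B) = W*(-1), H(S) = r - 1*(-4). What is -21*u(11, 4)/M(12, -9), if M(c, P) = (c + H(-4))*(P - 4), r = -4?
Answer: -77/52 ≈ -1.4808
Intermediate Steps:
H(S) = 0 (H(S) = -4 - 1*(-4) = -4 + 4 = 0)
u(W, B) = -W
M(c, P) = c*(-4 + P) (M(c, P) = (c + 0)*(P - 4) = c*(-4 + P))
-21*u(11, 4)/M(12, -9) = -21*(-1*11)/(12*(-4 - 9)) = -(-231)/(12*(-13)) = -(-231)/(-156) = -(-231)*(-1)/156 = -21*11/156 = -77/52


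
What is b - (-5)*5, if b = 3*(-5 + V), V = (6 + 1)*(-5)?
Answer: -95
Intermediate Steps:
V = -35 (V = 7*(-5) = -35)
b = -120 (b = 3*(-5 - 35) = 3*(-40) = -120)
b - (-5)*5 = -120 - (-5)*5 = -120 - 5*(-1)*5 = -120 + 5*5 = -120 + 25 = -95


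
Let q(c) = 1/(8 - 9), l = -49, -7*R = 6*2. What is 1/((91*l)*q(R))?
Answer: 1/4459 ≈ 0.00022427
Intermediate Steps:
R = -12/7 (R = -6*2/7 = -1/7*12 = -12/7 ≈ -1.7143)
q(c) = -1 (q(c) = 1/(-1) = -1)
1/((91*l)*q(R)) = 1/((91*(-49))*(-1)) = 1/(-4459*(-1)) = 1/4459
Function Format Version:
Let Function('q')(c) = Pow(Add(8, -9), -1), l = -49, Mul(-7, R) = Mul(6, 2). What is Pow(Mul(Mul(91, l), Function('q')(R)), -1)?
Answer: Rational(1, 4459) ≈ 0.00022427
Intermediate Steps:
R = Rational(-12, 7) (R = Mul(Rational(-1, 7), Mul(6, 2)) = Mul(Rational(-1, 7), 12) = Rational(-12, 7) ≈ -1.7143)
Function('q')(c) = -1 (Function('q')(c) = Pow(-1, -1) = -1)
Pow(Mul(Mul(91, l), Function('q')(R)), -1) = Pow(Mul(Mul(91, -49), -1), -1) = Pow(Mul(-4459, -1), -1) = Pow(4459, -1) = Rational(1, 4459)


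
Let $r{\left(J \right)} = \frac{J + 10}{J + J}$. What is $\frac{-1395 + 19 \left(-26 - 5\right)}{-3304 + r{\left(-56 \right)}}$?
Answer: $\frac{111104}{185001} \approx 0.60056$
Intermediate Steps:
$r{\left(J \right)} = \frac{10 + J}{2 J}$
$\frac{-1395 + 19 \left(-26 - 5\right)}{-3304 + r{\left(-56 \right)}} = \frac{-1395 + 19 \left(-26 - 5\right)}{-3304 + \frac{10 - 56}{2 \left(-56\right)}} = \frac{-1395 + 19 \left(-31\right)}{-3304 + \frac{1}{2} \left(- \frac{1}{56}\right) \left(-46\right)} = \frac{-1395 - 589}{-3304 + \frac{23}{56}} = - \frac{1984}{- \frac{185001}{56}} = \left(-1984\right) \left(- \frac{56}{185001}\right) = \frac{111104}{185001}$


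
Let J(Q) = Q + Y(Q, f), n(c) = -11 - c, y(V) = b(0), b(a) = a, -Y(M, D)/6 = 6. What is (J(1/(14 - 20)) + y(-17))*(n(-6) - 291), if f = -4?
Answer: 32116/3 ≈ 10705.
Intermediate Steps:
Y(M, D) = -36 (Y(M, D) = -6*6 = -36)
y(V) = 0
J(Q) = -36 + Q (J(Q) = Q - 36 = -36 + Q)
(J(1/(14 - 20)) + y(-17))*(n(-6) - 291) = ((-36 + 1/(14 - 20)) + 0)*((-11 - 1*(-6)) - 291) = ((-36 + 1/(-6)) + 0)*((-11 + 6) - 291) = ((-36 - ⅙) + 0)*(-5 - 291) = (-217/6 + 0)*(-296) = -217/6*(-296) = 32116/3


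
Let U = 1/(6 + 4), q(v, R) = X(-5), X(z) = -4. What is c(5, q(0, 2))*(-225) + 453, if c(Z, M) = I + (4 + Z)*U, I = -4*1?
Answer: 2301/2 ≈ 1150.5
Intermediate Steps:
q(v, R) = -4
U = ⅒ (U = 1/10 = ⅒ ≈ 0.10000)
I = -4
c(Z, M) = -18/5 + Z/10 (c(Z, M) = -4 + (4 + Z)*(⅒) = -4 + (⅖ + Z/10) = -18/5 + Z/10)
c(5, q(0, 2))*(-225) + 453 = (-18/5 + (⅒)*5)*(-225) + 453 = (-18/5 + ½)*(-225) + 453 = -31/10*(-225) + 453 = 1395/2 + 453 = 2301/2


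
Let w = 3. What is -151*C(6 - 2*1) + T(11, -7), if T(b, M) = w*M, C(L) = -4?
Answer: 583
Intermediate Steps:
T(b, M) = 3*M
-151*C(6 - 2*1) + T(11, -7) = -151*(-4) + 3*(-7) = 604 - 21 = 583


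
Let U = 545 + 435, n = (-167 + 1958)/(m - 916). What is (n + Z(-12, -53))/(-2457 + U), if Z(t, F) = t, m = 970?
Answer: -127/8862 ≈ -0.014331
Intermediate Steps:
n = 199/6 (n = (-167 + 1958)/(970 - 916) = 1791/54 = 1791*(1/54) = 199/6 ≈ 33.167)
U = 980
(n + Z(-12, -53))/(-2457 + U) = (199/6 - 12)/(-2457 + 980) = (127/6)/(-1477) = (127/6)*(-1/1477) = -127/8862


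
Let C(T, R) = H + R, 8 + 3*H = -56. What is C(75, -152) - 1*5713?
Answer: -17659/3 ≈ -5886.3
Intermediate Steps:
H = -64/3 (H = -8/3 + (1/3)*(-56) = -8/3 - 56/3 = -64/3 ≈ -21.333)
C(T, R) = -64/3 + R
C(75, -152) - 1*5713 = (-64/3 - 152) - 1*5713 = -520/3 - 5713 = -17659/3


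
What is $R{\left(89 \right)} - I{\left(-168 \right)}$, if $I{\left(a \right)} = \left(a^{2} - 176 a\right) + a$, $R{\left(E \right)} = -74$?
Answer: $-57698$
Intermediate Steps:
$I{\left(a \right)} = a^{2} - 175 a$
$R{\left(89 \right)} - I{\left(-168 \right)} = -74 - - 168 \left(-175 - 168\right) = -74 - \left(-168\right) \left(-343\right) = -74 - 57624 = -57698$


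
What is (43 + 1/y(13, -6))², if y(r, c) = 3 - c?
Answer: 150544/81 ≈ 1858.6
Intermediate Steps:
(43 + 1/y(13, -6))² = (43 + 1/(3 - 1*(-6)))² = (43 + 1/(3 + 6))² = (43 + 1/9)² = (43 + ⅑)² = (388/9)² = 150544/81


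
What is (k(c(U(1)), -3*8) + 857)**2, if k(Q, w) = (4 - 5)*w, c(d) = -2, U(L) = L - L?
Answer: 776161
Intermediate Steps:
U(L) = 0
k(Q, w) = -w
(k(c(U(1)), -3*8) + 857)**2 = (-(-3)*8 + 857)**2 = (-1*(-24) + 857)**2 = (24 + 857)**2 = 881**2 = 776161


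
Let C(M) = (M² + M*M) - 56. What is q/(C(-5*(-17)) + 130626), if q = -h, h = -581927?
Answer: 581927/145020 ≈ 4.0127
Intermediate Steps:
q = 581927 (q = -1*(-581927) = 581927)
C(M) = -56 + 2*M² (C(M) = (M² + M²) - 56 = 2*M² - 56 = -56 + 2*M²)
q/(C(-5*(-17)) + 130626) = 581927/((-56 + 2*(-5*(-17))²) + 130626) = 581927/((-56 + 2*85²) + 130626) = 581927/((-56 + 2*7225) + 130626) = 581927/((-56 + 14450) + 130626) = 581927/(14394 + 130626) = 581927/145020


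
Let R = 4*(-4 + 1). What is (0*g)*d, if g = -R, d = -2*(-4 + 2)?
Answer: 0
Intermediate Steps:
R = -12 (R = 4*(-3) = -12)
d = 4 (d = -2*(-2) = 4)
g = 12 (g = -1*(-12) = 12)
(0*g)*d = (0*12)*4 = 0*4 = 0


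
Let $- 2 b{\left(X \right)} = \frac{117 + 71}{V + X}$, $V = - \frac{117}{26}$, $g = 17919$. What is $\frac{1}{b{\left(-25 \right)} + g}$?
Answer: $\frac{59}{1057409} \approx 5.5797 \cdot 10^{-5}$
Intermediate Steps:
$V = - \frac{9}{2}$ ($V = \left(-117\right) \frac{1}{26} = - \frac{9}{2} \approx -4.5$)
$b{\left(X \right)} = - \frac{94}{- \frac{9}{2} + X}$ ($b{\left(X \right)} = - \frac{\left(117 + 71\right) \frac{1}{- \frac{9}{2} + X}}{2} = - \frac{188 \frac{1}{- \frac{9}{2} + X}}{2} = - \frac{94}{- \frac{9}{2} + X}$)
$\frac{1}{b{\left(-25 \right)} + g} = \frac{1}{- \frac{188}{-9 + 2 \left(-25\right)} + 17919} = \frac{1}{- \frac{188}{-9 - 50} + 17919} = \frac{1}{- \frac{188}{-59} + 17919} = \frac{1}{\left(-188\right) \left(- \frac{1}{59}\right) + 17919} = \frac{1}{\frac{188}{59} + 17919} = \frac{1}{\frac{1057409}{59}} = \frac{59}{1057409}$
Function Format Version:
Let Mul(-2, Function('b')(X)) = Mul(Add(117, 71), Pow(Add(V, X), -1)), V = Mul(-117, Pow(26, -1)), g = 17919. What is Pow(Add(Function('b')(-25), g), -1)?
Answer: Rational(59, 1057409) ≈ 5.5797e-5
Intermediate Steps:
V = Rational(-9, 2) (V = Mul(-117, Rational(1, 26)) = Rational(-9, 2) ≈ -4.5000)
Function('b')(X) = Mul(-94, Pow(Add(Rational(-9, 2), X), -1)) (Function('b')(X) = Mul(Rational(-1, 2), Mul(Add(117, 71), Pow(Add(Rational(-9, 2), X), -1))) = Mul(Rational(-1, 2), Mul(188, Pow(Add(Rational(-9, 2), X), -1))) = Mul(-94, Pow(Add(Rational(-9, 2), X), -1)))
Pow(Add(Function('b')(-25), g), -1) = Pow(Add(Mul(-188, Pow(Add(-9, Mul(2, -25)), -1)), 17919), -1) = Pow(Add(Mul(-188, Pow(Add(-9, -50), -1)), 17919), -1) = Pow(Add(Mul(-188, Pow(-59, -1)), 17919), -1) = Pow(Add(Mul(-188, Rational(-1, 59)), 17919), -1) = Pow(Add(Rational(188, 59), 17919), -1) = Pow(Rational(1057409, 59), -1) = Rational(59, 1057409)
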